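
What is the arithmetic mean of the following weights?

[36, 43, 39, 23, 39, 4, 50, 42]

34.5

Step 1: Sum all values: 36 + 43 + 39 + 23 + 39 + 4 + 50 + 42 = 276
Step 2: Count the number of values: n = 8
Step 3: Mean = sum / n = 276 / 8 = 34.5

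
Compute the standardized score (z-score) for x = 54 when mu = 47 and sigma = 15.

0.4667

Step 1: Recall the z-score formula: z = (x - mu) / sigma
Step 2: Substitute values: z = (54 - 47) / 15
Step 3: z = 7 / 15 = 0.4667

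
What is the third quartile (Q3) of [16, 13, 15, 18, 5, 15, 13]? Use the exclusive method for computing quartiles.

16

Step 1: Sort the data: [5, 13, 13, 15, 15, 16, 18]
Step 2: n = 7
Step 3: Using the exclusive quartile method:
  Q1 = 13
  Q2 (median) = 15
  Q3 = 16
  IQR = Q3 - Q1 = 16 - 13 = 3
Step 4: Q3 = 16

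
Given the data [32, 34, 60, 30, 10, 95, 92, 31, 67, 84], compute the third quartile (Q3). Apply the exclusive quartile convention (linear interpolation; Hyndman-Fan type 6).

86

Step 1: Sort the data: [10, 30, 31, 32, 34, 60, 67, 84, 92, 95]
Step 2: n = 10
Step 3: Using the exclusive quartile method:
  Q1 = 30.75
  Q2 (median) = 47
  Q3 = 86
  IQR = Q3 - Q1 = 86 - 30.75 = 55.25
Step 4: Q3 = 86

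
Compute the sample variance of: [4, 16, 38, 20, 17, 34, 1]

191.2857

Step 1: Compute the mean: (4 + 16 + 38 + 20 + 17 + 34 + 1) / 7 = 18.5714
Step 2: Compute squared deviations from the mean:
  (4 - 18.5714)^2 = 212.3265
  (16 - 18.5714)^2 = 6.6122
  (38 - 18.5714)^2 = 377.4694
  (20 - 18.5714)^2 = 2.0408
  (17 - 18.5714)^2 = 2.4694
  (34 - 18.5714)^2 = 238.0408
  (1 - 18.5714)^2 = 308.7551
Step 3: Sum of squared deviations = 1147.7143
Step 4: Sample variance = 1147.7143 / 6 = 191.2857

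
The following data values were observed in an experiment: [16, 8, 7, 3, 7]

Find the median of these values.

7

Step 1: Sort the data in ascending order: [3, 7, 7, 8, 16]
Step 2: The number of values is n = 5.
Step 3: Since n is odd, the median is the middle value at position 3: 7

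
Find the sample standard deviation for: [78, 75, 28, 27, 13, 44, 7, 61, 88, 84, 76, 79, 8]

31.1623

Step 1: Compute the mean: 51.3846
Step 2: Sum of squared deviations from the mean: 11653.0769
Step 3: Sample variance = 11653.0769 / 12 = 971.0897
Step 4: Standard deviation = sqrt(971.0897) = 31.1623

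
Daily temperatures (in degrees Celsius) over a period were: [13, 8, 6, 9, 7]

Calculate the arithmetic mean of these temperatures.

8.6

Step 1: Sum all values: 13 + 8 + 6 + 9 + 7 = 43
Step 2: Count the number of values: n = 5
Step 3: Mean = sum / n = 43 / 5 = 8.6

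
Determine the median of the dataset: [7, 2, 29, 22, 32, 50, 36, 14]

25.5

Step 1: Sort the data in ascending order: [2, 7, 14, 22, 29, 32, 36, 50]
Step 2: The number of values is n = 8.
Step 3: Since n is even, the median is the average of positions 4 and 5:
  Median = (22 + 29) / 2 = 25.5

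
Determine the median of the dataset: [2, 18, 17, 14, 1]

14

Step 1: Sort the data in ascending order: [1, 2, 14, 17, 18]
Step 2: The number of values is n = 5.
Step 3: Since n is odd, the median is the middle value at position 3: 14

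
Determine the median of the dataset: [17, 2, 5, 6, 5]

5

Step 1: Sort the data in ascending order: [2, 5, 5, 6, 17]
Step 2: The number of values is n = 5.
Step 3: Since n is odd, the median is the middle value at position 3: 5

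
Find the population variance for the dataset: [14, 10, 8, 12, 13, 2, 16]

18.4898

Step 1: Compute the mean: (14 + 10 + 8 + 12 + 13 + 2 + 16) / 7 = 10.7143
Step 2: Compute squared deviations from the mean:
  (14 - 10.7143)^2 = 10.7959
  (10 - 10.7143)^2 = 0.5102
  (8 - 10.7143)^2 = 7.3673
  (12 - 10.7143)^2 = 1.6531
  (13 - 10.7143)^2 = 5.2245
  (2 - 10.7143)^2 = 75.9388
  (16 - 10.7143)^2 = 27.9388
Step 3: Sum of squared deviations = 129.4286
Step 4: Population variance = 129.4286 / 7 = 18.4898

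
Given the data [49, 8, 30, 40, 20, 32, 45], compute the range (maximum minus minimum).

41

Step 1: Identify the maximum value: max = 49
Step 2: Identify the minimum value: min = 8
Step 3: Range = max - min = 49 - 8 = 41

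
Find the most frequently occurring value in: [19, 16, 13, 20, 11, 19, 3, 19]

19

Step 1: Count the frequency of each value:
  3: appears 1 time(s)
  11: appears 1 time(s)
  13: appears 1 time(s)
  16: appears 1 time(s)
  19: appears 3 time(s)
  20: appears 1 time(s)
Step 2: The value 19 appears most frequently (3 times).
Step 3: Mode = 19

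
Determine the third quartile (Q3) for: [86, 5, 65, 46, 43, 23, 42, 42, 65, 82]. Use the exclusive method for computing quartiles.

69.25

Step 1: Sort the data: [5, 23, 42, 42, 43, 46, 65, 65, 82, 86]
Step 2: n = 10
Step 3: Using the exclusive quartile method:
  Q1 = 37.25
  Q2 (median) = 44.5
  Q3 = 69.25
  IQR = Q3 - Q1 = 69.25 - 37.25 = 32
Step 4: Q3 = 69.25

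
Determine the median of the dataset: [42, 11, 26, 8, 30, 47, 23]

26

Step 1: Sort the data in ascending order: [8, 11, 23, 26, 30, 42, 47]
Step 2: The number of values is n = 7.
Step 3: Since n is odd, the median is the middle value at position 4: 26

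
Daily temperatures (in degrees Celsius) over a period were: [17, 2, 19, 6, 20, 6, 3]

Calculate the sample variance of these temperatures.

62.2857

Step 1: Compute the mean: (17 + 2 + 19 + 6 + 20 + 6 + 3) / 7 = 10.4286
Step 2: Compute squared deviations from the mean:
  (17 - 10.4286)^2 = 43.1837
  (2 - 10.4286)^2 = 71.0408
  (19 - 10.4286)^2 = 73.4694
  (6 - 10.4286)^2 = 19.6122
  (20 - 10.4286)^2 = 91.6122
  (6 - 10.4286)^2 = 19.6122
  (3 - 10.4286)^2 = 55.1837
Step 3: Sum of squared deviations = 373.7143
Step 4: Sample variance = 373.7143 / 6 = 62.2857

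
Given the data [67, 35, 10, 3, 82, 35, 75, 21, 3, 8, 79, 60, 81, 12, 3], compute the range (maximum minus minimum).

79

Step 1: Identify the maximum value: max = 82
Step 2: Identify the minimum value: min = 3
Step 3: Range = max - min = 82 - 3 = 79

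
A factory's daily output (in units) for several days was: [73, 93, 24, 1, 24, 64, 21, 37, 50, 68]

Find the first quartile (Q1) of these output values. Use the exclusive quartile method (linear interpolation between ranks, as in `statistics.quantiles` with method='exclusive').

23.25

Step 1: Sort the data: [1, 21, 24, 24, 37, 50, 64, 68, 73, 93]
Step 2: n = 10
Step 3: Using the exclusive quartile method:
  Q1 = 23.25
  Q2 (median) = 43.5
  Q3 = 69.25
  IQR = Q3 - Q1 = 69.25 - 23.25 = 46
Step 4: Q1 = 23.25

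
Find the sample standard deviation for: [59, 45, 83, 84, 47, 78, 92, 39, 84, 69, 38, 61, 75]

18.7856

Step 1: Compute the mean: 65.6923
Step 2: Sum of squared deviations from the mean: 4234.7692
Step 3: Sample variance = 4234.7692 / 12 = 352.8974
Step 4: Standard deviation = sqrt(352.8974) = 18.7856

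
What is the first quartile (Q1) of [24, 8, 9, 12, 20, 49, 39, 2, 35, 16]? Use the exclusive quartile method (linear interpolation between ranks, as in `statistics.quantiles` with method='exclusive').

8.75

Step 1: Sort the data: [2, 8, 9, 12, 16, 20, 24, 35, 39, 49]
Step 2: n = 10
Step 3: Using the exclusive quartile method:
  Q1 = 8.75
  Q2 (median) = 18
  Q3 = 36
  IQR = Q3 - Q1 = 36 - 8.75 = 27.25
Step 4: Q1 = 8.75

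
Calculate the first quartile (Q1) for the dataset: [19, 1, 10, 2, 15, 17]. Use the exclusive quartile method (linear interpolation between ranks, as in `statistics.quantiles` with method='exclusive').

1.75

Step 1: Sort the data: [1, 2, 10, 15, 17, 19]
Step 2: n = 6
Step 3: Using the exclusive quartile method:
  Q1 = 1.75
  Q2 (median) = 12.5
  Q3 = 17.5
  IQR = Q3 - Q1 = 17.5 - 1.75 = 15.75
Step 4: Q1 = 1.75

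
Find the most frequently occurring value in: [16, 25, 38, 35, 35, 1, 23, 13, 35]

35

Step 1: Count the frequency of each value:
  1: appears 1 time(s)
  13: appears 1 time(s)
  16: appears 1 time(s)
  23: appears 1 time(s)
  25: appears 1 time(s)
  35: appears 3 time(s)
  38: appears 1 time(s)
Step 2: The value 35 appears most frequently (3 times).
Step 3: Mode = 35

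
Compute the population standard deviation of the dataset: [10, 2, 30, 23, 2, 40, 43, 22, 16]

14.1378

Step 1: Compute the mean: 20.8889
Step 2: Sum of squared deviations from the mean: 1798.8889
Step 3: Population variance = 1798.8889 / 9 = 199.8765
Step 4: Standard deviation = sqrt(199.8765) = 14.1378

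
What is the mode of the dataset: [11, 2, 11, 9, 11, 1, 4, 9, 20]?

11

Step 1: Count the frequency of each value:
  1: appears 1 time(s)
  2: appears 1 time(s)
  4: appears 1 time(s)
  9: appears 2 time(s)
  11: appears 3 time(s)
  20: appears 1 time(s)
Step 2: The value 11 appears most frequently (3 times).
Step 3: Mode = 11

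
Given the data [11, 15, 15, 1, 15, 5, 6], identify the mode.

15

Step 1: Count the frequency of each value:
  1: appears 1 time(s)
  5: appears 1 time(s)
  6: appears 1 time(s)
  11: appears 1 time(s)
  15: appears 3 time(s)
Step 2: The value 15 appears most frequently (3 times).
Step 3: Mode = 15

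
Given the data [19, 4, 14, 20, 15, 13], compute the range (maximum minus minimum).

16

Step 1: Identify the maximum value: max = 20
Step 2: Identify the minimum value: min = 4
Step 3: Range = max - min = 20 - 4 = 16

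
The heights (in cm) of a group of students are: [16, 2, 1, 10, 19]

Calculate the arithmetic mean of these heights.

9.6

Step 1: Sum all values: 16 + 2 + 1 + 10 + 19 = 48
Step 2: Count the number of values: n = 5
Step 3: Mean = sum / n = 48 / 5 = 9.6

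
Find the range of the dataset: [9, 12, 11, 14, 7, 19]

12

Step 1: Identify the maximum value: max = 19
Step 2: Identify the minimum value: min = 7
Step 3: Range = max - min = 19 - 7 = 12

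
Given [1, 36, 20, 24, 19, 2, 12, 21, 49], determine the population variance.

206.9136

Step 1: Compute the mean: (1 + 36 + 20 + 24 + 19 + 2 + 12 + 21 + 49) / 9 = 20.4444
Step 2: Compute squared deviations from the mean:
  (1 - 20.4444)^2 = 378.0864
  (36 - 20.4444)^2 = 241.9753
  (20 - 20.4444)^2 = 0.1975
  (24 - 20.4444)^2 = 12.642
  (19 - 20.4444)^2 = 2.0864
  (2 - 20.4444)^2 = 340.1975
  (12 - 20.4444)^2 = 71.3086
  (21 - 20.4444)^2 = 0.3086
  (49 - 20.4444)^2 = 815.4198
Step 3: Sum of squared deviations = 1862.2222
Step 4: Population variance = 1862.2222 / 9 = 206.9136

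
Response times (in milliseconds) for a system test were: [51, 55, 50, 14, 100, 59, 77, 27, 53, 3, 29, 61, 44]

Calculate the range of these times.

97

Step 1: Identify the maximum value: max = 100
Step 2: Identify the minimum value: min = 3
Step 3: Range = max - min = 100 - 3 = 97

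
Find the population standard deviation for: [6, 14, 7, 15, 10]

3.6111

Step 1: Compute the mean: 10.4
Step 2: Sum of squared deviations from the mean: 65.2
Step 3: Population variance = 65.2 / 5 = 13.04
Step 4: Standard deviation = sqrt(13.04) = 3.6111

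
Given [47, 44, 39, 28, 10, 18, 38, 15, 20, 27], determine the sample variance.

165.8222

Step 1: Compute the mean: (47 + 44 + 39 + 28 + 10 + 18 + 38 + 15 + 20 + 27) / 10 = 28.6
Step 2: Compute squared deviations from the mean:
  (47 - 28.6)^2 = 338.56
  (44 - 28.6)^2 = 237.16
  (39 - 28.6)^2 = 108.16
  (28 - 28.6)^2 = 0.36
  (10 - 28.6)^2 = 345.96
  (18 - 28.6)^2 = 112.36
  (38 - 28.6)^2 = 88.36
  (15 - 28.6)^2 = 184.96
  (20 - 28.6)^2 = 73.96
  (27 - 28.6)^2 = 2.56
Step 3: Sum of squared deviations = 1492.4
Step 4: Sample variance = 1492.4 / 9 = 165.8222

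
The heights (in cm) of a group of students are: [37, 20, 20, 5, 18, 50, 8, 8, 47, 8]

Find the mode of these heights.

8

Step 1: Count the frequency of each value:
  5: appears 1 time(s)
  8: appears 3 time(s)
  18: appears 1 time(s)
  20: appears 2 time(s)
  37: appears 1 time(s)
  47: appears 1 time(s)
  50: appears 1 time(s)
Step 2: The value 8 appears most frequently (3 times).
Step 3: Mode = 8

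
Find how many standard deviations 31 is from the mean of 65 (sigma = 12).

-2.8333

Step 1: Recall the z-score formula: z = (x - mu) / sigma
Step 2: Substitute values: z = (31 - 65) / 12
Step 3: z = -34 / 12 = -2.8333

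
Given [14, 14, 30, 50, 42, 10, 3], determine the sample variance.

311.5714

Step 1: Compute the mean: (14 + 14 + 30 + 50 + 42 + 10 + 3) / 7 = 23.2857
Step 2: Compute squared deviations from the mean:
  (14 - 23.2857)^2 = 86.2245
  (14 - 23.2857)^2 = 86.2245
  (30 - 23.2857)^2 = 45.0816
  (50 - 23.2857)^2 = 713.6531
  (42 - 23.2857)^2 = 350.2245
  (10 - 23.2857)^2 = 176.5102
  (3 - 23.2857)^2 = 411.5102
Step 3: Sum of squared deviations = 1869.4286
Step 4: Sample variance = 1869.4286 / 6 = 311.5714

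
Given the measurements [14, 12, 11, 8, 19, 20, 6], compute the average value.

12.8571

Step 1: Sum all values: 14 + 12 + 11 + 8 + 19 + 20 + 6 = 90
Step 2: Count the number of values: n = 7
Step 3: Mean = sum / n = 90 / 7 = 12.8571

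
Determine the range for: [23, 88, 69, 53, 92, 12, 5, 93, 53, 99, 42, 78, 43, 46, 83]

94

Step 1: Identify the maximum value: max = 99
Step 2: Identify the minimum value: min = 5
Step 3: Range = max - min = 99 - 5 = 94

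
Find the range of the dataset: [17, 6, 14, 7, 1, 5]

16

Step 1: Identify the maximum value: max = 17
Step 2: Identify the minimum value: min = 1
Step 3: Range = max - min = 17 - 1 = 16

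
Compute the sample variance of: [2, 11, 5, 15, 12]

28.5

Step 1: Compute the mean: (2 + 11 + 5 + 15 + 12) / 5 = 9
Step 2: Compute squared deviations from the mean:
  (2 - 9)^2 = 49
  (11 - 9)^2 = 4
  (5 - 9)^2 = 16
  (15 - 9)^2 = 36
  (12 - 9)^2 = 9
Step 3: Sum of squared deviations = 114
Step 4: Sample variance = 114 / 4 = 28.5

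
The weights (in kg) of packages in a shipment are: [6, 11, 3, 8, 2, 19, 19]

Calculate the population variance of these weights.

42.2041

Step 1: Compute the mean: (6 + 11 + 3 + 8 + 2 + 19 + 19) / 7 = 9.7143
Step 2: Compute squared deviations from the mean:
  (6 - 9.7143)^2 = 13.7959
  (11 - 9.7143)^2 = 1.6531
  (3 - 9.7143)^2 = 45.0816
  (8 - 9.7143)^2 = 2.9388
  (2 - 9.7143)^2 = 59.5102
  (19 - 9.7143)^2 = 86.2245
  (19 - 9.7143)^2 = 86.2245
Step 3: Sum of squared deviations = 295.4286
Step 4: Population variance = 295.4286 / 7 = 42.2041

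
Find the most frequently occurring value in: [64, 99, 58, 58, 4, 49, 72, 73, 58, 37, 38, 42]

58

Step 1: Count the frequency of each value:
  4: appears 1 time(s)
  37: appears 1 time(s)
  38: appears 1 time(s)
  42: appears 1 time(s)
  49: appears 1 time(s)
  58: appears 3 time(s)
  64: appears 1 time(s)
  72: appears 1 time(s)
  73: appears 1 time(s)
  99: appears 1 time(s)
Step 2: The value 58 appears most frequently (3 times).
Step 3: Mode = 58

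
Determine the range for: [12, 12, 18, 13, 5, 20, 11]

15

Step 1: Identify the maximum value: max = 20
Step 2: Identify the minimum value: min = 5
Step 3: Range = max - min = 20 - 5 = 15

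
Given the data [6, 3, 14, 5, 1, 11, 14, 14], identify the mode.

14

Step 1: Count the frequency of each value:
  1: appears 1 time(s)
  3: appears 1 time(s)
  5: appears 1 time(s)
  6: appears 1 time(s)
  11: appears 1 time(s)
  14: appears 3 time(s)
Step 2: The value 14 appears most frequently (3 times).
Step 3: Mode = 14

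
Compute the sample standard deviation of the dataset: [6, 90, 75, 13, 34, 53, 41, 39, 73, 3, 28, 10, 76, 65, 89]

30.5185

Step 1: Compute the mean: 46.3333
Step 2: Sum of squared deviations from the mean: 13039.3333
Step 3: Sample variance = 13039.3333 / 14 = 931.381
Step 4: Standard deviation = sqrt(931.381) = 30.5185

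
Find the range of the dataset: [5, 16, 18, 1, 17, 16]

17

Step 1: Identify the maximum value: max = 18
Step 2: Identify the minimum value: min = 1
Step 3: Range = max - min = 18 - 1 = 17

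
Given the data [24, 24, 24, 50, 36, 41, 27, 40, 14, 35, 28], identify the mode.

24

Step 1: Count the frequency of each value:
  14: appears 1 time(s)
  24: appears 3 time(s)
  27: appears 1 time(s)
  28: appears 1 time(s)
  35: appears 1 time(s)
  36: appears 1 time(s)
  40: appears 1 time(s)
  41: appears 1 time(s)
  50: appears 1 time(s)
Step 2: The value 24 appears most frequently (3 times).
Step 3: Mode = 24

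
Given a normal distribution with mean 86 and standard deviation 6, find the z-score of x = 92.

1

Step 1: Recall the z-score formula: z = (x - mu) / sigma
Step 2: Substitute values: z = (92 - 86) / 6
Step 3: z = 6 / 6 = 1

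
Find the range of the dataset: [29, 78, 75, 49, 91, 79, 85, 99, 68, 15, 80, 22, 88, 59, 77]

84

Step 1: Identify the maximum value: max = 99
Step 2: Identify the minimum value: min = 15
Step 3: Range = max - min = 99 - 15 = 84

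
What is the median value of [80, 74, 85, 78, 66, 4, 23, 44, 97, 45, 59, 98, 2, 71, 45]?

66

Step 1: Sort the data in ascending order: [2, 4, 23, 44, 45, 45, 59, 66, 71, 74, 78, 80, 85, 97, 98]
Step 2: The number of values is n = 15.
Step 3: Since n is odd, the median is the middle value at position 8: 66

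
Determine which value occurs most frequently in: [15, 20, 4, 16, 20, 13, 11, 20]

20

Step 1: Count the frequency of each value:
  4: appears 1 time(s)
  11: appears 1 time(s)
  13: appears 1 time(s)
  15: appears 1 time(s)
  16: appears 1 time(s)
  20: appears 3 time(s)
Step 2: The value 20 appears most frequently (3 times).
Step 3: Mode = 20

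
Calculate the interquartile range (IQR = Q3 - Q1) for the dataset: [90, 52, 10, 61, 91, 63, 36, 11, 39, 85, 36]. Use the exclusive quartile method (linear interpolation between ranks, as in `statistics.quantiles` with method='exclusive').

49

Step 1: Sort the data: [10, 11, 36, 36, 39, 52, 61, 63, 85, 90, 91]
Step 2: n = 11
Step 3: Using the exclusive quartile method:
  Q1 = 36
  Q2 (median) = 52
  Q3 = 85
  IQR = Q3 - Q1 = 85 - 36 = 49
Step 4: IQR = 49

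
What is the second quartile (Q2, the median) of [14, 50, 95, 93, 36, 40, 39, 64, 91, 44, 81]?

50

Step 1: Sort the data: [14, 36, 39, 40, 44, 50, 64, 81, 91, 93, 95]
Step 2: n = 11
Step 3: Q2 is the median. Since n is odd, it is the middle value at position 6: 50
Step 4: Q2 = 50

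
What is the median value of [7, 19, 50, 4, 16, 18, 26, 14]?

17

Step 1: Sort the data in ascending order: [4, 7, 14, 16, 18, 19, 26, 50]
Step 2: The number of values is n = 8.
Step 3: Since n is even, the median is the average of positions 4 and 5:
  Median = (16 + 18) / 2 = 17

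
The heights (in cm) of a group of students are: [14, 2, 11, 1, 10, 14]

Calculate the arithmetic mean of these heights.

8.6667

Step 1: Sum all values: 14 + 2 + 11 + 1 + 10 + 14 = 52
Step 2: Count the number of values: n = 6
Step 3: Mean = sum / n = 52 / 6 = 8.6667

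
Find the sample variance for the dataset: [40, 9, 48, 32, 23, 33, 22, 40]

154.9821

Step 1: Compute the mean: (40 + 9 + 48 + 32 + 23 + 33 + 22 + 40) / 8 = 30.875
Step 2: Compute squared deviations from the mean:
  (40 - 30.875)^2 = 83.2656
  (9 - 30.875)^2 = 478.5156
  (48 - 30.875)^2 = 293.2656
  (32 - 30.875)^2 = 1.2656
  (23 - 30.875)^2 = 62.0156
  (33 - 30.875)^2 = 4.5156
  (22 - 30.875)^2 = 78.7656
  (40 - 30.875)^2 = 83.2656
Step 3: Sum of squared deviations = 1084.875
Step 4: Sample variance = 1084.875 / 7 = 154.9821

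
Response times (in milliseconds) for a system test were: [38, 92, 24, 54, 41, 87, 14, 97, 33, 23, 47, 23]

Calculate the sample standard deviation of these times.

28.9988

Step 1: Compute the mean: 47.75
Step 2: Sum of squared deviations from the mean: 9250.25
Step 3: Sample variance = 9250.25 / 11 = 840.9318
Step 4: Standard deviation = sqrt(840.9318) = 28.9988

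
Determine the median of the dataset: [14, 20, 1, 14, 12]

14

Step 1: Sort the data in ascending order: [1, 12, 14, 14, 20]
Step 2: The number of values is n = 5.
Step 3: Since n is odd, the median is the middle value at position 3: 14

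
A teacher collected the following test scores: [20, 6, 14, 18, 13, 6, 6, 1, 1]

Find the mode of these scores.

6

Step 1: Count the frequency of each value:
  1: appears 2 time(s)
  6: appears 3 time(s)
  13: appears 1 time(s)
  14: appears 1 time(s)
  18: appears 1 time(s)
  20: appears 1 time(s)
Step 2: The value 6 appears most frequently (3 times).
Step 3: Mode = 6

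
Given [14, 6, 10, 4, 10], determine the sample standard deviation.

3.8987

Step 1: Compute the mean: 8.8
Step 2: Sum of squared deviations from the mean: 60.8
Step 3: Sample variance = 60.8 / 4 = 15.2
Step 4: Standard deviation = sqrt(15.2) = 3.8987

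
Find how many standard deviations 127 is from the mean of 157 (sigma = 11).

-2.7273

Step 1: Recall the z-score formula: z = (x - mu) / sigma
Step 2: Substitute values: z = (127 - 157) / 11
Step 3: z = -30 / 11 = -2.7273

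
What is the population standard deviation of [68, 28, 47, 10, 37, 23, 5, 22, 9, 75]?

23.092

Step 1: Compute the mean: 32.4
Step 2: Sum of squared deviations from the mean: 5332.4
Step 3: Population variance = 5332.4 / 10 = 533.24
Step 4: Standard deviation = sqrt(533.24) = 23.092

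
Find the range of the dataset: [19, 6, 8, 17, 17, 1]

18

Step 1: Identify the maximum value: max = 19
Step 2: Identify the minimum value: min = 1
Step 3: Range = max - min = 19 - 1 = 18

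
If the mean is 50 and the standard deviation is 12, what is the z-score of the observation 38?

-1

Step 1: Recall the z-score formula: z = (x - mu) / sigma
Step 2: Substitute values: z = (38 - 50) / 12
Step 3: z = -12 / 12 = -1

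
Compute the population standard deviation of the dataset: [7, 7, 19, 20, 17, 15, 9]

5.2333

Step 1: Compute the mean: 13.4286
Step 2: Sum of squared deviations from the mean: 191.7143
Step 3: Population variance = 191.7143 / 7 = 27.3878
Step 4: Standard deviation = sqrt(27.3878) = 5.2333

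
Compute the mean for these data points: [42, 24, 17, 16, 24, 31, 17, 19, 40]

25.5556

Step 1: Sum all values: 42 + 24 + 17 + 16 + 24 + 31 + 17 + 19 + 40 = 230
Step 2: Count the number of values: n = 9
Step 3: Mean = sum / n = 230 / 9 = 25.5556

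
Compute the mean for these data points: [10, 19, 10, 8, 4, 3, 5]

8.4286

Step 1: Sum all values: 10 + 19 + 10 + 8 + 4 + 3 + 5 = 59
Step 2: Count the number of values: n = 7
Step 3: Mean = sum / n = 59 / 7 = 8.4286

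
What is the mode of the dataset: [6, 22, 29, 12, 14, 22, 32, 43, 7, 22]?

22

Step 1: Count the frequency of each value:
  6: appears 1 time(s)
  7: appears 1 time(s)
  12: appears 1 time(s)
  14: appears 1 time(s)
  22: appears 3 time(s)
  29: appears 1 time(s)
  32: appears 1 time(s)
  43: appears 1 time(s)
Step 2: The value 22 appears most frequently (3 times).
Step 3: Mode = 22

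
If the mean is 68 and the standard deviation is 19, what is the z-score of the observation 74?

0.3158

Step 1: Recall the z-score formula: z = (x - mu) / sigma
Step 2: Substitute values: z = (74 - 68) / 19
Step 3: z = 6 / 19 = 0.3158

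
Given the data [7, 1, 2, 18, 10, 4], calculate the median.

5.5

Step 1: Sort the data in ascending order: [1, 2, 4, 7, 10, 18]
Step 2: The number of values is n = 6.
Step 3: Since n is even, the median is the average of positions 3 and 4:
  Median = (4 + 7) / 2 = 5.5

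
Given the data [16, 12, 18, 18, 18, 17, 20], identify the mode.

18

Step 1: Count the frequency of each value:
  12: appears 1 time(s)
  16: appears 1 time(s)
  17: appears 1 time(s)
  18: appears 3 time(s)
  20: appears 1 time(s)
Step 2: The value 18 appears most frequently (3 times).
Step 3: Mode = 18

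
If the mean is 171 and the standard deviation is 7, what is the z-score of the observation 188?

2.4286

Step 1: Recall the z-score formula: z = (x - mu) / sigma
Step 2: Substitute values: z = (188 - 171) / 7
Step 3: z = 17 / 7 = 2.4286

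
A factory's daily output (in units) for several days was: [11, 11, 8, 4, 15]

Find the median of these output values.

11

Step 1: Sort the data in ascending order: [4, 8, 11, 11, 15]
Step 2: The number of values is n = 5.
Step 3: Since n is odd, the median is the middle value at position 3: 11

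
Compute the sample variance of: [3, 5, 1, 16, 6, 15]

39.8667

Step 1: Compute the mean: (3 + 5 + 1 + 16 + 6 + 15) / 6 = 7.6667
Step 2: Compute squared deviations from the mean:
  (3 - 7.6667)^2 = 21.7778
  (5 - 7.6667)^2 = 7.1111
  (1 - 7.6667)^2 = 44.4444
  (16 - 7.6667)^2 = 69.4444
  (6 - 7.6667)^2 = 2.7778
  (15 - 7.6667)^2 = 53.7778
Step 3: Sum of squared deviations = 199.3333
Step 4: Sample variance = 199.3333 / 5 = 39.8667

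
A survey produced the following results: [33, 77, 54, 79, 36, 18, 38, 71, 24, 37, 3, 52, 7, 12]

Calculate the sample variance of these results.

632.7088

Step 1: Compute the mean: (33 + 77 + 54 + 79 + 36 + 18 + 38 + 71 + 24 + 37 + 3 + 52 + 7 + 12) / 14 = 38.6429
Step 2: Compute squared deviations from the mean:
  (33 - 38.6429)^2 = 31.8418
  (77 - 38.6429)^2 = 1471.2704
  (54 - 38.6429)^2 = 235.8418
  (79 - 38.6429)^2 = 1628.699
  (36 - 38.6429)^2 = 6.9847
  (18 - 38.6429)^2 = 426.1276
  (38 - 38.6429)^2 = 0.4133
  (71 - 38.6429)^2 = 1046.9847
  (24 - 38.6429)^2 = 214.4133
  (37 - 38.6429)^2 = 2.699
  (3 - 38.6429)^2 = 1270.4133
  (52 - 38.6429)^2 = 178.4133
  (7 - 38.6429)^2 = 1001.2704
  (12 - 38.6429)^2 = 709.8418
Step 3: Sum of squared deviations = 8225.2143
Step 4: Sample variance = 8225.2143 / 13 = 632.7088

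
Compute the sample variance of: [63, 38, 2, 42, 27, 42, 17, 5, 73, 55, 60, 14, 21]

531.0641

Step 1: Compute the mean: (63 + 38 + 2 + 42 + 27 + 42 + 17 + 5 + 73 + 55 + 60 + 14 + 21) / 13 = 35.3077
Step 2: Compute squared deviations from the mean:
  (63 - 35.3077)^2 = 766.8639
  (38 - 35.3077)^2 = 7.2485
  (2 - 35.3077)^2 = 1109.4024
  (42 - 35.3077)^2 = 44.787
  (27 - 35.3077)^2 = 69.0178
  (42 - 35.3077)^2 = 44.787
  (17 - 35.3077)^2 = 335.1716
  (5 - 35.3077)^2 = 918.5562
  (73 - 35.3077)^2 = 1420.7101
  (55 - 35.3077)^2 = 387.787
  (60 - 35.3077)^2 = 609.7101
  (14 - 35.3077)^2 = 454.0178
  (21 - 35.3077)^2 = 204.7101
Step 3: Sum of squared deviations = 6372.7692
Step 4: Sample variance = 6372.7692 / 12 = 531.0641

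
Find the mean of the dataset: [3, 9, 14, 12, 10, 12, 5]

9.2857

Step 1: Sum all values: 3 + 9 + 14 + 12 + 10 + 12 + 5 = 65
Step 2: Count the number of values: n = 7
Step 3: Mean = sum / n = 65 / 7 = 9.2857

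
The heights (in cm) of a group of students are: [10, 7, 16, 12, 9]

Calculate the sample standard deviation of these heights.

3.4205

Step 1: Compute the mean: 10.8
Step 2: Sum of squared deviations from the mean: 46.8
Step 3: Sample variance = 46.8 / 4 = 11.7
Step 4: Standard deviation = sqrt(11.7) = 3.4205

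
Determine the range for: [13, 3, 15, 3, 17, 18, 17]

15

Step 1: Identify the maximum value: max = 18
Step 2: Identify the minimum value: min = 3
Step 3: Range = max - min = 18 - 3 = 15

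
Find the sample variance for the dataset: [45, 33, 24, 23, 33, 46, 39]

84.9048

Step 1: Compute the mean: (45 + 33 + 24 + 23 + 33 + 46 + 39) / 7 = 34.7143
Step 2: Compute squared deviations from the mean:
  (45 - 34.7143)^2 = 105.7959
  (33 - 34.7143)^2 = 2.9388
  (24 - 34.7143)^2 = 114.7959
  (23 - 34.7143)^2 = 137.2245
  (33 - 34.7143)^2 = 2.9388
  (46 - 34.7143)^2 = 127.3673
  (39 - 34.7143)^2 = 18.3673
Step 3: Sum of squared deviations = 509.4286
Step 4: Sample variance = 509.4286 / 6 = 84.9048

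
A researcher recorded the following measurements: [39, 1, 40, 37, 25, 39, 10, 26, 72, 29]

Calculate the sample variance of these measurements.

369.5111

Step 1: Compute the mean: (39 + 1 + 40 + 37 + 25 + 39 + 10 + 26 + 72 + 29) / 10 = 31.8
Step 2: Compute squared deviations from the mean:
  (39 - 31.8)^2 = 51.84
  (1 - 31.8)^2 = 948.64
  (40 - 31.8)^2 = 67.24
  (37 - 31.8)^2 = 27.04
  (25 - 31.8)^2 = 46.24
  (39 - 31.8)^2 = 51.84
  (10 - 31.8)^2 = 475.24
  (26 - 31.8)^2 = 33.64
  (72 - 31.8)^2 = 1616.04
  (29 - 31.8)^2 = 7.84
Step 3: Sum of squared deviations = 3325.6
Step 4: Sample variance = 3325.6 / 9 = 369.5111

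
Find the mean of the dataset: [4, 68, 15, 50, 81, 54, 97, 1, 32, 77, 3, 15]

41.4167

Step 1: Sum all values: 4 + 68 + 15 + 50 + 81 + 54 + 97 + 1 + 32 + 77 + 3 + 15 = 497
Step 2: Count the number of values: n = 12
Step 3: Mean = sum / n = 497 / 12 = 41.4167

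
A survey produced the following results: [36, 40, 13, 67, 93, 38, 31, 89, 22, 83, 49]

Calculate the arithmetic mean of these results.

51

Step 1: Sum all values: 36 + 40 + 13 + 67 + 93 + 38 + 31 + 89 + 22 + 83 + 49 = 561
Step 2: Count the number of values: n = 11
Step 3: Mean = sum / n = 561 / 11 = 51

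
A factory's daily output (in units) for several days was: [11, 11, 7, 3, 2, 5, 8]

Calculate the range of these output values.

9

Step 1: Identify the maximum value: max = 11
Step 2: Identify the minimum value: min = 2
Step 3: Range = max - min = 11 - 2 = 9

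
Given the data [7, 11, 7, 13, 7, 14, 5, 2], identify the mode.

7

Step 1: Count the frequency of each value:
  2: appears 1 time(s)
  5: appears 1 time(s)
  7: appears 3 time(s)
  11: appears 1 time(s)
  13: appears 1 time(s)
  14: appears 1 time(s)
Step 2: The value 7 appears most frequently (3 times).
Step 3: Mode = 7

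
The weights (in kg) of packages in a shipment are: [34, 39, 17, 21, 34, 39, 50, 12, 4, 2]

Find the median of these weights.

27.5

Step 1: Sort the data in ascending order: [2, 4, 12, 17, 21, 34, 34, 39, 39, 50]
Step 2: The number of values is n = 10.
Step 3: Since n is even, the median is the average of positions 5 and 6:
  Median = (21 + 34) / 2 = 27.5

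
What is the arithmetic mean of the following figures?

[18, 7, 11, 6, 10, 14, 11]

11

Step 1: Sum all values: 18 + 7 + 11 + 6 + 10 + 14 + 11 = 77
Step 2: Count the number of values: n = 7
Step 3: Mean = sum / n = 77 / 7 = 11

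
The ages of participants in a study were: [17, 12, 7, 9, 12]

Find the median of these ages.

12

Step 1: Sort the data in ascending order: [7, 9, 12, 12, 17]
Step 2: The number of values is n = 5.
Step 3: Since n is odd, the median is the middle value at position 3: 12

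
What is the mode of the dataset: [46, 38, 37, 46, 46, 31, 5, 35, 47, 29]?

46

Step 1: Count the frequency of each value:
  5: appears 1 time(s)
  29: appears 1 time(s)
  31: appears 1 time(s)
  35: appears 1 time(s)
  37: appears 1 time(s)
  38: appears 1 time(s)
  46: appears 3 time(s)
  47: appears 1 time(s)
Step 2: The value 46 appears most frequently (3 times).
Step 3: Mode = 46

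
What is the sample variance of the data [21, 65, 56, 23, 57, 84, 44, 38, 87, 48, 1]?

692.8545

Step 1: Compute the mean: (21 + 65 + 56 + 23 + 57 + 84 + 44 + 38 + 87 + 48 + 1) / 11 = 47.6364
Step 2: Compute squared deviations from the mean:
  (21 - 47.6364)^2 = 709.4959
  (65 - 47.6364)^2 = 301.4959
  (56 - 47.6364)^2 = 69.9504
  (23 - 47.6364)^2 = 606.9504
  (57 - 47.6364)^2 = 87.6777
  (84 - 47.6364)^2 = 1322.314
  (44 - 47.6364)^2 = 13.2231
  (38 - 47.6364)^2 = 92.8595
  (87 - 47.6364)^2 = 1549.4959
  (48 - 47.6364)^2 = 0.1322
  (1 - 47.6364)^2 = 2174.9504
Step 3: Sum of squared deviations = 6928.5455
Step 4: Sample variance = 6928.5455 / 10 = 692.8545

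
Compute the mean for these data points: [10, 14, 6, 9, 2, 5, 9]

7.8571

Step 1: Sum all values: 10 + 14 + 6 + 9 + 2 + 5 + 9 = 55
Step 2: Count the number of values: n = 7
Step 3: Mean = sum / n = 55 / 7 = 7.8571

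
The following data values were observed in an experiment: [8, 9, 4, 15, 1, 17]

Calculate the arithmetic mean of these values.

9

Step 1: Sum all values: 8 + 9 + 4 + 15 + 1 + 17 = 54
Step 2: Count the number of values: n = 6
Step 3: Mean = sum / n = 54 / 6 = 9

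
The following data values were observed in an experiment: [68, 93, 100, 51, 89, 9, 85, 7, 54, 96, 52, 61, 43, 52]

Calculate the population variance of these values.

816.5306

Step 1: Compute the mean: (68 + 93 + 100 + 51 + 89 + 9 + 85 + 7 + 54 + 96 + 52 + 61 + 43 + 52) / 14 = 61.4286
Step 2: Compute squared deviations from the mean:
  (68 - 61.4286)^2 = 43.1837
  (93 - 61.4286)^2 = 996.7551
  (100 - 61.4286)^2 = 1487.7551
  (51 - 61.4286)^2 = 108.7551
  (89 - 61.4286)^2 = 760.1837
  (9 - 61.4286)^2 = 2748.7551
  (85 - 61.4286)^2 = 555.6122
  (7 - 61.4286)^2 = 2962.4694
  (54 - 61.4286)^2 = 55.1837
  (96 - 61.4286)^2 = 1195.1837
  (52 - 61.4286)^2 = 88.898
  (61 - 61.4286)^2 = 0.1837
  (43 - 61.4286)^2 = 339.6122
  (52 - 61.4286)^2 = 88.898
Step 3: Sum of squared deviations = 11431.4286
Step 4: Population variance = 11431.4286 / 14 = 816.5306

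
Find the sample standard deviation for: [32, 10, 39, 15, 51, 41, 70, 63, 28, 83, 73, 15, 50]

23.7271

Step 1: Compute the mean: 43.8462
Step 2: Sum of squared deviations from the mean: 6755.6923
Step 3: Sample variance = 6755.6923 / 12 = 562.9744
Step 4: Standard deviation = sqrt(562.9744) = 23.7271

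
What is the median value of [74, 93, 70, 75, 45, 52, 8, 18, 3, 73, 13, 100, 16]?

52

Step 1: Sort the data in ascending order: [3, 8, 13, 16, 18, 45, 52, 70, 73, 74, 75, 93, 100]
Step 2: The number of values is n = 13.
Step 3: Since n is odd, the median is the middle value at position 7: 52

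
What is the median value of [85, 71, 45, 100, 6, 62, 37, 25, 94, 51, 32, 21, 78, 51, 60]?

51

Step 1: Sort the data in ascending order: [6, 21, 25, 32, 37, 45, 51, 51, 60, 62, 71, 78, 85, 94, 100]
Step 2: The number of values is n = 15.
Step 3: Since n is odd, the median is the middle value at position 8: 51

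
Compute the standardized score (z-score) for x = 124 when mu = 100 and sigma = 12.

2

Step 1: Recall the z-score formula: z = (x - mu) / sigma
Step 2: Substitute values: z = (124 - 100) / 12
Step 3: z = 24 / 12 = 2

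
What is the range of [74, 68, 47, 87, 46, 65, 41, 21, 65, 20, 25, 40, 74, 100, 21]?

80

Step 1: Identify the maximum value: max = 100
Step 2: Identify the minimum value: min = 20
Step 3: Range = max - min = 100 - 20 = 80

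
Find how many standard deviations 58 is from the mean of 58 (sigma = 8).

0

Step 1: Recall the z-score formula: z = (x - mu) / sigma
Step 2: Substitute values: z = (58 - 58) / 8
Step 3: z = 0 / 8 = 0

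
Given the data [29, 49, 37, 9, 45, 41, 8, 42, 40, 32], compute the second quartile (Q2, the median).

38.5

Step 1: Sort the data: [8, 9, 29, 32, 37, 40, 41, 42, 45, 49]
Step 2: n = 10
Step 3: Q2 is the median. Since n is even, it is the average of the values at positions 5 and 6:
  Q2 = (37 + 40) / 2 = 38.5
Step 4: Q2 = 38.5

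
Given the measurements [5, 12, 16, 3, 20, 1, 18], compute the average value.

10.7143

Step 1: Sum all values: 5 + 12 + 16 + 3 + 20 + 1 + 18 = 75
Step 2: Count the number of values: n = 7
Step 3: Mean = sum / n = 75 / 7 = 10.7143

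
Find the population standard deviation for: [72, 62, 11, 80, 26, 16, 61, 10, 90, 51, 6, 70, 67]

28.646

Step 1: Compute the mean: 47.8462
Step 2: Sum of squared deviations from the mean: 10667.6923
Step 3: Population variance = 10667.6923 / 13 = 820.5917
Step 4: Standard deviation = sqrt(820.5917) = 28.646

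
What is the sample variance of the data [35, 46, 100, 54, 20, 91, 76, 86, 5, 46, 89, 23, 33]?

972.141

Step 1: Compute the mean: (35 + 46 + 100 + 54 + 20 + 91 + 76 + 86 + 5 + 46 + 89 + 23 + 33) / 13 = 54.1538
Step 2: Compute squared deviations from the mean:
  (35 - 54.1538)^2 = 366.8698
  (46 - 54.1538)^2 = 66.4852
  (100 - 54.1538)^2 = 2101.8698
  (54 - 54.1538)^2 = 0.0237
  (20 - 54.1538)^2 = 1166.4852
  (91 - 54.1538)^2 = 1357.6391
  (76 - 54.1538)^2 = 477.2544
  (86 - 54.1538)^2 = 1014.1775
  (5 - 54.1538)^2 = 2416.1006
  (46 - 54.1538)^2 = 66.4852
  (89 - 54.1538)^2 = 1214.2544
  (23 - 54.1538)^2 = 970.5621
  (33 - 54.1538)^2 = 447.4852
Step 3: Sum of squared deviations = 11665.6923
Step 4: Sample variance = 11665.6923 / 12 = 972.141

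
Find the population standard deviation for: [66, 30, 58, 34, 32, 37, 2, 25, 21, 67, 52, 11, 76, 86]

24.3005

Step 1: Compute the mean: 42.6429
Step 2: Sum of squared deviations from the mean: 8267.2143
Step 3: Population variance = 8267.2143 / 14 = 590.5153
Step 4: Standard deviation = sqrt(590.5153) = 24.3005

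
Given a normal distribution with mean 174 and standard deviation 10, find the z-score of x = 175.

0.1

Step 1: Recall the z-score formula: z = (x - mu) / sigma
Step 2: Substitute values: z = (175 - 174) / 10
Step 3: z = 1 / 10 = 0.1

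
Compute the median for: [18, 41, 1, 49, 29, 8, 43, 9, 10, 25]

21.5

Step 1: Sort the data in ascending order: [1, 8, 9, 10, 18, 25, 29, 41, 43, 49]
Step 2: The number of values is n = 10.
Step 3: Since n is even, the median is the average of positions 5 and 6:
  Median = (18 + 25) / 2 = 21.5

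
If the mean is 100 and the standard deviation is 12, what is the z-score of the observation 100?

0

Step 1: Recall the z-score formula: z = (x - mu) / sigma
Step 2: Substitute values: z = (100 - 100) / 12
Step 3: z = 0 / 12 = 0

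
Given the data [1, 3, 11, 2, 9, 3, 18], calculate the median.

3

Step 1: Sort the data in ascending order: [1, 2, 3, 3, 9, 11, 18]
Step 2: The number of values is n = 7.
Step 3: Since n is odd, the median is the middle value at position 4: 3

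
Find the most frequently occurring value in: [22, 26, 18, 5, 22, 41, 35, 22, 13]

22

Step 1: Count the frequency of each value:
  5: appears 1 time(s)
  13: appears 1 time(s)
  18: appears 1 time(s)
  22: appears 3 time(s)
  26: appears 1 time(s)
  35: appears 1 time(s)
  41: appears 1 time(s)
Step 2: The value 22 appears most frequently (3 times).
Step 3: Mode = 22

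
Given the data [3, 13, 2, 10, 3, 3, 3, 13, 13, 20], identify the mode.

3

Step 1: Count the frequency of each value:
  2: appears 1 time(s)
  3: appears 4 time(s)
  10: appears 1 time(s)
  13: appears 3 time(s)
  20: appears 1 time(s)
Step 2: The value 3 appears most frequently (4 times).
Step 3: Mode = 3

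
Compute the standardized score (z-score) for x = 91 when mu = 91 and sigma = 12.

0

Step 1: Recall the z-score formula: z = (x - mu) / sigma
Step 2: Substitute values: z = (91 - 91) / 12
Step 3: z = 0 / 12 = 0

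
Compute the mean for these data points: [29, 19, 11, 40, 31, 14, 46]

27.1429

Step 1: Sum all values: 29 + 19 + 11 + 40 + 31 + 14 + 46 = 190
Step 2: Count the number of values: n = 7
Step 3: Mean = sum / n = 190 / 7 = 27.1429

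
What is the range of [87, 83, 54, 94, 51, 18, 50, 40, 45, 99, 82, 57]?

81

Step 1: Identify the maximum value: max = 99
Step 2: Identify the minimum value: min = 18
Step 3: Range = max - min = 99 - 18 = 81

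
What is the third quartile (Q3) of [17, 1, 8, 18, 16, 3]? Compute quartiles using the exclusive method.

17.25

Step 1: Sort the data: [1, 3, 8, 16, 17, 18]
Step 2: n = 6
Step 3: Using the exclusive quartile method:
  Q1 = 2.5
  Q2 (median) = 12
  Q3 = 17.25
  IQR = Q3 - Q1 = 17.25 - 2.5 = 14.75
Step 4: Q3 = 17.25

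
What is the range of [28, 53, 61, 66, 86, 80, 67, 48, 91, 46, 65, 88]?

63

Step 1: Identify the maximum value: max = 91
Step 2: Identify the minimum value: min = 28
Step 3: Range = max - min = 91 - 28 = 63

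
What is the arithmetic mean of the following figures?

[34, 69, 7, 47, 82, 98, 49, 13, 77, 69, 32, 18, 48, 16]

47.0714

Step 1: Sum all values: 34 + 69 + 7 + 47 + 82 + 98 + 49 + 13 + 77 + 69 + 32 + 18 + 48 + 16 = 659
Step 2: Count the number of values: n = 14
Step 3: Mean = sum / n = 659 / 14 = 47.0714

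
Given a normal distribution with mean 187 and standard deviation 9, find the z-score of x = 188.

0.1111

Step 1: Recall the z-score formula: z = (x - mu) / sigma
Step 2: Substitute values: z = (188 - 187) / 9
Step 3: z = 1 / 9 = 0.1111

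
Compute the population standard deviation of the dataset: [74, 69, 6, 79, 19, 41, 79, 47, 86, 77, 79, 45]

25.2437

Step 1: Compute the mean: 58.4167
Step 2: Sum of squared deviations from the mean: 7646.9167
Step 3: Population variance = 7646.9167 / 12 = 637.2431
Step 4: Standard deviation = sqrt(637.2431) = 25.2437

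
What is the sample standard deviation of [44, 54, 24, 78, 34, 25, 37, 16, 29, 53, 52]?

17.857

Step 1: Compute the mean: 40.5455
Step 2: Sum of squared deviations from the mean: 3188.7273
Step 3: Sample variance = 3188.7273 / 10 = 318.8727
Step 4: Standard deviation = sqrt(318.8727) = 17.857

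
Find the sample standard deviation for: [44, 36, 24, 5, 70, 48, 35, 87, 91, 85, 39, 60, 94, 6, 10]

31.0678

Step 1: Compute the mean: 48.9333
Step 2: Sum of squared deviations from the mean: 13512.9333
Step 3: Sample variance = 13512.9333 / 14 = 965.2095
Step 4: Standard deviation = sqrt(965.2095) = 31.0678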